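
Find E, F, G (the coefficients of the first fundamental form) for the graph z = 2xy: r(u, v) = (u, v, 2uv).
E = 4*v^2 + 1;  F = 4*u*v;  G = 4*u^2 + 1

Compute partials: r_u = (1, 0, 2*v), r_v = (0, 1, 2*u). Then
  E = r_u · r_u = 4*v^2 + 1,
  F = r_u · r_v = 4*u*v,
  G = r_v · r_v = 4*u^2 + 1.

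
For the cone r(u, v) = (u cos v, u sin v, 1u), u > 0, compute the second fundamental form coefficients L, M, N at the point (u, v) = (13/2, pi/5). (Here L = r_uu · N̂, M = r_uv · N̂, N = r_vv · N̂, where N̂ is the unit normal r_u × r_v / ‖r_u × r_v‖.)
L = 0;  M = 0;  N = 13*sqrt(2)/4

Compute the unit normal N̂(u, v) = (-sqrt(2)*u*cos(v)/(2*Abs(u)), -sqrt(2)*u*sin(v)/(2*Abs(u)), sqrt(2)*u/(2*Abs(u))), and the second partials r_uu, r_uv, r_vv. Take dot products:
  L(u, v) = r_uu · N̂ = 0,
  M(u, v) = r_uv · N̂ = 0,
  N(u, v) = r_vv · N̂ = sqrt(2)*u^2/(2*Abs(u)).
Evaluating at (u, v) = (13/2, pi/5):
  L = 0, M = 0, N = 13*sqrt(2)/4.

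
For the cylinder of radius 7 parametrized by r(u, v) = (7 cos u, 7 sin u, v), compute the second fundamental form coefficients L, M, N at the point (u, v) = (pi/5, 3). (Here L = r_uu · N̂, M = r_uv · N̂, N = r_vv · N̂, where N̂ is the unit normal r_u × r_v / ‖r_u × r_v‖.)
L = -7;  M = 0;  N = 0

Compute the unit normal N̂(u, v) = (cos(u), sin(u), 0), and the second partials r_uu, r_uv, r_vv. Take dot products:
  L(u, v) = r_uu · N̂ = -7,
  M(u, v) = r_uv · N̂ = 0,
  N(u, v) = r_vv · N̂ = 0.
Evaluating at (u, v) = (pi/5, 3):
  L = -7, M = 0, N = 0.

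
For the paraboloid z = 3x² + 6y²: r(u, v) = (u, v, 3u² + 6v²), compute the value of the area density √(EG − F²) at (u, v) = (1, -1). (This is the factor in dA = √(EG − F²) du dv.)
√(EG − F²)|_{(1, -1)} = sqrt(181)

E = 36*u^2 + 1, F = 72*u*v, G = 144*v^2 + 1, so EG − F² = 36*u^2 + 144*v^2 + 1. Taking the positive square root: √(EG − F²) = sqrt(36*u^2 + 144*v^2 + 1). At (u, v) = (1, -1): sqrt(181).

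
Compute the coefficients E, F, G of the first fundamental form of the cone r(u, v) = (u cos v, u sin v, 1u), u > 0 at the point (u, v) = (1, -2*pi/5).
E = 2;  F = 0;  G = 1

Partials: r_u = (cos(v), sin(v), 1), r_v = (-u*sin(v), u*cos(v), 0). As functions of (u, v):
  E = r_u · r_u = 2,
  F = r_u · r_v = 0,
  G = r_v · r_v = u^2.
Evaluating at (u, v) = (1, -2*pi/5): E = 2, F = 0, G = 1.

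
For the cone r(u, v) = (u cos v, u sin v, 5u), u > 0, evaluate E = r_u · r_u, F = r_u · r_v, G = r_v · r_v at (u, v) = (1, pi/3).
E = 26;  F = 0;  G = 1

Partials: r_u = (cos(v), sin(v), 5), r_v = (-u*sin(v), u*cos(v), 0). As functions of (u, v):
  E = r_u · r_u = 26,
  F = r_u · r_v = 0,
  G = r_v · r_v = u^2.
Evaluating at (u, v) = (1, pi/3): E = 26, F = 0, G = 1.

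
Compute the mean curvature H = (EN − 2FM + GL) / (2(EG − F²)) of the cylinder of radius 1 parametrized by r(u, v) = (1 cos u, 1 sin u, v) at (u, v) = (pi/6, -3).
H = -1/2

With E = 1, F = 0, G = 1, L = -1, M = 0, N = 0, assemble
  H = (EN − 2FM + GL) / (2(EG − F²)) = -1/2.
At (u, v) = (pi/6, -3): H = -1/2.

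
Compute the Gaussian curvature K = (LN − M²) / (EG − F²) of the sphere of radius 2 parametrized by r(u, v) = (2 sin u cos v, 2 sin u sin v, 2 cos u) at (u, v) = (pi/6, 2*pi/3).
K = 1/4

Coefficients of the first fundamental form: E = 4, F = 0, G = 4*sin(u)^2.
Coefficients of the second fundamental form: L = -2*sin(u)/Abs(sin(u)), M = 0, N = -2*sin(u)^3/Abs(sin(u)).
Assemble K = (LN − M²)/(EG − F²) = 1/4. At (u, v) = (pi/6, 2*pi/3): K = 1/4.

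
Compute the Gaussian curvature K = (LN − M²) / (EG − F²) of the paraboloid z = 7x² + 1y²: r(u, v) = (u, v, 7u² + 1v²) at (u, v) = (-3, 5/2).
K = 7/801025

Coefficients of the first fundamental form: E = 196*u^2 + 1, F = 28*u*v, G = 4*v^2 + 1.
Coefficients of the second fundamental form: L = 14/sqrt(196*u^2 + 4*v^2 + 1), M = 0, N = 2/sqrt(196*u^2 + 4*v^2 + 1).
Assemble K = (LN − M²)/(EG − F²) = 28/(38416*u^4 + 1568*u^2*v^2 + 392*u^2 + 16*v^4 + 8*v^2 + 1). At (u, v) = (-3, 5/2): K = 7/801025.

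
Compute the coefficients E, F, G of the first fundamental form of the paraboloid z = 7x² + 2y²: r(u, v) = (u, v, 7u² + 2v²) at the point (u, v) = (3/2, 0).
E = 442;  F = 0;  G = 1

Partials: r_u = (1, 0, 14*u), r_v = (0, 1, 4*v). As functions of (u, v):
  E = r_u · r_u = 196*u^2 + 1,
  F = r_u · r_v = 56*u*v,
  G = r_v · r_v = 16*v^2 + 1.
Evaluating at (u, v) = (3/2, 0): E = 442, F = 0, G = 1.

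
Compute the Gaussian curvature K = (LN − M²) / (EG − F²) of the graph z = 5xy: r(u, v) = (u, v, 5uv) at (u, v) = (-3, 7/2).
K = -400/4532641

Coefficients of the first fundamental form: E = 25*v^2 + 1, F = 25*u*v, G = 25*u^2 + 1.
Coefficients of the second fundamental form: L = 0, M = 5/sqrt(25*u^2 + 25*v^2 + 1), N = 0.
Assemble K = (LN − M²)/(EG − F²) = -25/(625*u^4 + 1250*u^2*v^2 + 50*u^2 + 625*v^4 + 50*v^2 + 1). At (u, v) = (-3, 7/2): K = -400/4532641.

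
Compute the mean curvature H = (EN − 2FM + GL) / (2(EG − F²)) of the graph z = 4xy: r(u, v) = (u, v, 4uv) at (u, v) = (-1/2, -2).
H = -64*sqrt(69)/4761

With E = 16*v^2 + 1, F = 16*u*v, G = 16*u^2 + 1, L = 0, M = 4/sqrt(16*u^2 + 16*v^2 + 1), N = 0, assemble
  H = (EN − 2FM + GL) / (2(EG − F²)) = -64*u*v/(16*u^2 + 16*v^2 + 1)^(3/2).
At (u, v) = (-1/2, -2): H = -64*sqrt(69)/4761.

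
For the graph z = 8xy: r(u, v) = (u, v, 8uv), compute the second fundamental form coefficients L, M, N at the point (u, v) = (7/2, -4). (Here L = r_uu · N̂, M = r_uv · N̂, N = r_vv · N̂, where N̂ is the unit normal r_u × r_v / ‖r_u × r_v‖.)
L = 0;  M = 8*sqrt(201)/603;  N = 0

Compute the unit normal N̂(u, v) = (-8*v/sqrt(64*u^2 + 64*v^2 + 1), -8*u/sqrt(64*u^2 + 64*v^2 + 1), 1/sqrt(64*u^2 + 64*v^2 + 1)), and the second partials r_uu, r_uv, r_vv. Take dot products:
  L(u, v) = r_uu · N̂ = 0,
  M(u, v) = r_uv · N̂ = 8/sqrt(64*u^2 + 64*v^2 + 1),
  N(u, v) = r_vv · N̂ = 0.
Evaluating at (u, v) = (7/2, -4):
  L = 0, M = 8*sqrt(201)/603, N = 0.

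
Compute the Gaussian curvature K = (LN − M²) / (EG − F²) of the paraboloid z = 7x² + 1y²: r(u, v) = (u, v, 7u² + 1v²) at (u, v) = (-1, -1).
K = 28/40401

Coefficients of the first fundamental form: E = 196*u^2 + 1, F = 28*u*v, G = 4*v^2 + 1.
Coefficients of the second fundamental form: L = 14/sqrt(196*u^2 + 4*v^2 + 1), M = 0, N = 2/sqrt(196*u^2 + 4*v^2 + 1).
Assemble K = (LN − M²)/(EG − F²) = 28/(38416*u^4 + 1568*u^2*v^2 + 392*u^2 + 16*v^4 + 8*v^2 + 1). At (u, v) = (-1, -1): K = 28/40401.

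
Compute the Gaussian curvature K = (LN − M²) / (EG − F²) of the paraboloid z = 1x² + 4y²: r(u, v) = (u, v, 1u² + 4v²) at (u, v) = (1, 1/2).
K = 16/441

Coefficients of the first fundamental form: E = 4*u^2 + 1, F = 16*u*v, G = 64*v^2 + 1.
Coefficients of the second fundamental form: L = 2/sqrt(4*u^2 + 64*v^2 + 1), M = 0, N = 8/sqrt(4*u^2 + 64*v^2 + 1).
Assemble K = (LN − M²)/(EG − F²) = 16/(16*u^4 + 512*u^2*v^2 + 8*u^2 + 4096*v^4 + 128*v^2 + 1). At (u, v) = (1, 1/2): K = 16/441.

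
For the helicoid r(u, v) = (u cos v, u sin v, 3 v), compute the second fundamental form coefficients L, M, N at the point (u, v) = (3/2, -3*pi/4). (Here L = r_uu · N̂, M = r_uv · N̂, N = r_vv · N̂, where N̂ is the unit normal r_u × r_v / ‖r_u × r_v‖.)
L = 0;  M = -2*sqrt(5)/5;  N = 0

Compute the unit normal N̂(u, v) = (3*sin(v)/sqrt(u^2 + 9), -3*cos(v)/sqrt(u^2 + 9), u/sqrt(u^2 + 9)), and the second partials r_uu, r_uv, r_vv. Take dot products:
  L(u, v) = r_uu · N̂ = 0,
  M(u, v) = r_uv · N̂ = -3/sqrt(u^2 + 9),
  N(u, v) = r_vv · N̂ = 0.
Evaluating at (u, v) = (3/2, -3*pi/4):
  L = 0, M = -2*sqrt(5)/5, N = 0.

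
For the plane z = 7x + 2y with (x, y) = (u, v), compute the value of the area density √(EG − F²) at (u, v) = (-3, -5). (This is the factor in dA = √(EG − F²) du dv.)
√(EG − F²)|_{(-3, -5)} = 3*sqrt(6)

E = 50, F = 14, G = 5, so EG − F² = 54. Taking the positive square root: √(EG − F²) = 3*sqrt(6). At (u, v) = (-3, -5): 3*sqrt(6).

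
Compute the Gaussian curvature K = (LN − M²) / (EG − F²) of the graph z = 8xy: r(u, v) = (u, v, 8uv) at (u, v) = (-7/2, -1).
K = -64/720801

Coefficients of the first fundamental form: E = 64*v^2 + 1, F = 64*u*v, G = 64*u^2 + 1.
Coefficients of the second fundamental form: L = 0, M = 8/sqrt(64*u^2 + 64*v^2 + 1), N = 0.
Assemble K = (LN − M²)/(EG − F²) = -64/(4096*u^4 + 8192*u^2*v^2 + 128*u^2 + 4096*v^4 + 128*v^2 + 1). At (u, v) = (-7/2, -1): K = -64/720801.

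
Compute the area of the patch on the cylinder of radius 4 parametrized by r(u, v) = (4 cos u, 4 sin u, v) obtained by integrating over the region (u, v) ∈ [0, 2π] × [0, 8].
Area = 64*pi

Area = ∫∫ √(EG − F²) du dv with √(EG − F²) = 4. Integrating over [0, 2π] × [0, 8] gives 64*pi.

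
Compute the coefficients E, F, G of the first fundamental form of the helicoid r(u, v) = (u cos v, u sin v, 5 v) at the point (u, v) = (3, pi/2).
E = 1;  F = 0;  G = 34

Partials: r_u = (cos(v), sin(v), 0), r_v = (-u*sin(v), u*cos(v), 5). As functions of (u, v):
  E = r_u · r_u = 1,
  F = r_u · r_v = 0,
  G = r_v · r_v = u^2 + 25.
Evaluating at (u, v) = (3, pi/2): E = 1, F = 0, G = 34.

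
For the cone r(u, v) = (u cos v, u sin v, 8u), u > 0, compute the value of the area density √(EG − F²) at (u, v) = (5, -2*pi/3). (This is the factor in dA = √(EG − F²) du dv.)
√(EG − F²)|_{(5, -2*pi/3)} = 5*sqrt(65)

E = 65, F = 0, G = u^2, so EG − F² = 65*u^2. Taking the positive square root: √(EG − F²) = sqrt(65)*Abs(u). At (u, v) = (5, -2*pi/3): 5*sqrt(65).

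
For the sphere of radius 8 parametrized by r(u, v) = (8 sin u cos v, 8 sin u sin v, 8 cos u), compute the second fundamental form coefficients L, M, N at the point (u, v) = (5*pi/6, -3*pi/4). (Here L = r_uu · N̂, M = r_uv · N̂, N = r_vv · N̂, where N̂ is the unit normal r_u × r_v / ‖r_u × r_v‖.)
L = -8;  M = 0;  N = -2

Compute the unit normal N̂(u, v) = (sin(u)^2*cos(v)/Abs(sin(u)), sin(u)^2*sin(v)/Abs(sin(u)), sin(2*u)/(2*Abs(sin(u)))), and the second partials r_uu, r_uv, r_vv. Take dot products:
  L(u, v) = r_uu · N̂ = -8*sin(u)/Abs(sin(u)),
  M(u, v) = r_uv · N̂ = 0,
  N(u, v) = r_vv · N̂ = -8*sin(u)^3/Abs(sin(u)).
Evaluating at (u, v) = (5*pi/6, -3*pi/4):
  L = -8, M = 0, N = -2.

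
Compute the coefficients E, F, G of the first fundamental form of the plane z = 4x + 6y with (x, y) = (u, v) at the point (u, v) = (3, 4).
E = 17;  F = 24;  G = 37

Partials: r_u = (1, 0, 4), r_v = (0, 1, 6). As functions of (u, v):
  E = r_u · r_u = 17,
  F = r_u · r_v = 24,
  G = r_v · r_v = 37.
Evaluating at (u, v) = (3, 4): E = 17, F = 24, G = 37.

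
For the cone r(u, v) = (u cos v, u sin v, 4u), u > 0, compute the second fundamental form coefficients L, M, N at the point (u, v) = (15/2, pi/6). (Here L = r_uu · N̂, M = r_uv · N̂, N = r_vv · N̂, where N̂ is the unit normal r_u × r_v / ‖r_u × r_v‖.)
L = 0;  M = 0;  N = 30*sqrt(17)/17

Compute the unit normal N̂(u, v) = (-4*sqrt(17)*u*cos(v)/(17*Abs(u)), -4*sqrt(17)*u*sin(v)/(17*Abs(u)), sqrt(17)*u/(17*Abs(u))), and the second partials r_uu, r_uv, r_vv. Take dot products:
  L(u, v) = r_uu · N̂ = 0,
  M(u, v) = r_uv · N̂ = 0,
  N(u, v) = r_vv · N̂ = 4*sqrt(17)*u^2/(17*Abs(u)).
Evaluating at (u, v) = (15/2, pi/6):
  L = 0, M = 0, N = 30*sqrt(17)/17.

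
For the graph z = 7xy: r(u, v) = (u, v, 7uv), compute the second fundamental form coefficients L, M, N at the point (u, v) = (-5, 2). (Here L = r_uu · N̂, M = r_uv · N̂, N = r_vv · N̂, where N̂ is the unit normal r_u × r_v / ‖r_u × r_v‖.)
L = 0;  M = 7*sqrt(158)/474;  N = 0

Compute the unit normal N̂(u, v) = (-7*v/sqrt(49*u^2 + 49*v^2 + 1), -7*u/sqrt(49*u^2 + 49*v^2 + 1), 1/sqrt(49*u^2 + 49*v^2 + 1)), and the second partials r_uu, r_uv, r_vv. Take dot products:
  L(u, v) = r_uu · N̂ = 0,
  M(u, v) = r_uv · N̂ = 7/sqrt(49*u^2 + 49*v^2 + 1),
  N(u, v) = r_vv · N̂ = 0.
Evaluating at (u, v) = (-5, 2):
  L = 0, M = 7*sqrt(158)/474, N = 0.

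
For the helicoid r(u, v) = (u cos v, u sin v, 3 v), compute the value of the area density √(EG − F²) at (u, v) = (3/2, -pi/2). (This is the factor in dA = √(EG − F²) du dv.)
√(EG − F²)|_{(3/2, -pi/2)} = 3*sqrt(5)/2

E = 1, F = 0, G = u^2 + 9, so EG − F² = u^2 + 9. Taking the positive square root: √(EG − F²) = sqrt(u^2 + 9). At (u, v) = (3/2, -pi/2): 3*sqrt(5)/2.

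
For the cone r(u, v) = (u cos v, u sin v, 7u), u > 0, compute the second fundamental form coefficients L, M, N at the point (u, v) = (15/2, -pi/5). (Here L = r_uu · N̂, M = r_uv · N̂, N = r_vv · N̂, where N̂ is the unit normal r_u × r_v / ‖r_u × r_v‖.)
L = 0;  M = 0;  N = 21*sqrt(2)/4

Compute the unit normal N̂(u, v) = (-7*sqrt(2)*u*cos(v)/(10*Abs(u)), -7*sqrt(2)*u*sin(v)/(10*Abs(u)), sqrt(2)*u/(10*Abs(u))), and the second partials r_uu, r_uv, r_vv. Take dot products:
  L(u, v) = r_uu · N̂ = 0,
  M(u, v) = r_uv · N̂ = 0,
  N(u, v) = r_vv · N̂ = 7*sqrt(2)*u^2/(10*Abs(u)).
Evaluating at (u, v) = (15/2, -pi/5):
  L = 0, M = 0, N = 21*sqrt(2)/4.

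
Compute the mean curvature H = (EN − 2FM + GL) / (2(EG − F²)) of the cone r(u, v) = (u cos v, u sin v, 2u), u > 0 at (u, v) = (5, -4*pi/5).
H = sqrt(5)/25

With E = 5, F = 0, G = u^2, L = 0, M = 0, N = 2*sqrt(5)*u^2/(5*Abs(u)), assemble
  H = (EN − 2FM + GL) / (2(EG − F²)) = sqrt(5)/(5*Abs(u)).
At (u, v) = (5, -4*pi/5): H = sqrt(5)/25.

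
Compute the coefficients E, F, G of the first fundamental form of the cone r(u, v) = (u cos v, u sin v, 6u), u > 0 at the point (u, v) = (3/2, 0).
E = 37;  F = 0;  G = 9/4

Partials: r_u = (cos(v), sin(v), 6), r_v = (-u*sin(v), u*cos(v), 0). As functions of (u, v):
  E = r_u · r_u = 37,
  F = r_u · r_v = 0,
  G = r_v · r_v = u^2.
Evaluating at (u, v) = (3/2, 0): E = 37, F = 0, G = 9/4.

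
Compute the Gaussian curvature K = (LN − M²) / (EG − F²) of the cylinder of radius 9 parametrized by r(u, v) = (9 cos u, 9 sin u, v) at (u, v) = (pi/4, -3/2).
K = 0

Coefficients of the first fundamental form: E = 81, F = 0, G = 1.
Coefficients of the second fundamental form: L = -9, M = 0, N = 0.
Assemble K = (LN − M²)/(EG − F²) = 0. At (u, v) = (pi/4, -3/2): K = 0.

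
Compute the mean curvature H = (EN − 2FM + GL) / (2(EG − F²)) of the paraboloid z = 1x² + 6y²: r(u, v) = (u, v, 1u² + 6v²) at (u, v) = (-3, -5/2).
H = 1123*sqrt(937)/877969

With E = 4*u^2 + 1, F = 24*u*v, G = 144*v^2 + 1, L = 2/sqrt(4*u^2 + 144*v^2 + 1), M = 0, N = 12/sqrt(4*u^2 + 144*v^2 + 1), assemble
  H = (EN − 2FM + GL) / (2(EG − F²)) = (24*u^2 + 144*v^2 + 7)/(4*u^2 + 144*v^2 + 1)^(3/2).
At (u, v) = (-3, -5/2): H = 1123*sqrt(937)/877969.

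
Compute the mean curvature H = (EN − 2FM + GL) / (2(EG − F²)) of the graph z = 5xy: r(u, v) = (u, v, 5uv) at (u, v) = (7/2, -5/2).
H = 4375*sqrt(206)/572886

With E = 25*v^2 + 1, F = 25*u*v, G = 25*u^2 + 1, L = 0, M = 5/sqrt(25*u^2 + 25*v^2 + 1), N = 0, assemble
  H = (EN − 2FM + GL) / (2(EG − F²)) = -125*u*v/(25*u^2 + 25*v^2 + 1)^(3/2).
At (u, v) = (7/2, -5/2): H = 4375*sqrt(206)/572886.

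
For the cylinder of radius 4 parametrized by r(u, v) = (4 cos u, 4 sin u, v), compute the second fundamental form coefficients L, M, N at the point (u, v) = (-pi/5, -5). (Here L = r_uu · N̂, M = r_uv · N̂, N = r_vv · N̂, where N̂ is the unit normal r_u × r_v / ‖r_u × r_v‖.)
L = -4;  M = 0;  N = 0

Compute the unit normal N̂(u, v) = (cos(u), sin(u), 0), and the second partials r_uu, r_uv, r_vv. Take dot products:
  L(u, v) = r_uu · N̂ = -4,
  M(u, v) = r_uv · N̂ = 0,
  N(u, v) = r_vv · N̂ = 0.
Evaluating at (u, v) = (-pi/5, -5):
  L = -4, M = 0, N = 0.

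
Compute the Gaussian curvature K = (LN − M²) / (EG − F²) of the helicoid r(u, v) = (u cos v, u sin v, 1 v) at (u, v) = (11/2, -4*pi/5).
K = -16/15625

Coefficients of the first fundamental form: E = 1, F = 0, G = u^2 + 1.
Coefficients of the second fundamental form: L = 0, M = -1/sqrt(u^2 + 1), N = 0.
Assemble K = (LN − M²)/(EG − F²) = -1/(u^2 + 1)^2. At (u, v) = (11/2, -4*pi/5): K = -16/15625.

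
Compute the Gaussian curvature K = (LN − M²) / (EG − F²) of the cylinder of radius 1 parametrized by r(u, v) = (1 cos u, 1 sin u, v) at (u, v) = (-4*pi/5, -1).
K = 0

Coefficients of the first fundamental form: E = 1, F = 0, G = 1.
Coefficients of the second fundamental form: L = -1, M = 0, N = 0.
Assemble K = (LN − M²)/(EG − F²) = 0. At (u, v) = (-4*pi/5, -1): K = 0.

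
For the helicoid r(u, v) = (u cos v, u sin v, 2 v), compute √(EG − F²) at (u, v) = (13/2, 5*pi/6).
√(EG − F²)|_{(13/2, 5*pi/6)} = sqrt(185)/2

E = 1, F = 0, G = u^2 + 4; EG − F² = u^2 + 4; √(EG − F²) = sqrt(u^2 + 4). At the given point: sqrt(185)/2.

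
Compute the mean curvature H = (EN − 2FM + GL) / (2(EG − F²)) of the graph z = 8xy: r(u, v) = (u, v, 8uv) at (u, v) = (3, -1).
H = 1536*sqrt(641)/410881

With E = 64*v^2 + 1, F = 64*u*v, G = 64*u^2 + 1, L = 0, M = 8/sqrt(64*u^2 + 64*v^2 + 1), N = 0, assemble
  H = (EN − 2FM + GL) / (2(EG − F²)) = -512*u*v/(64*u^2 + 64*v^2 + 1)^(3/2).
At (u, v) = (3, -1): H = 1536*sqrt(641)/410881.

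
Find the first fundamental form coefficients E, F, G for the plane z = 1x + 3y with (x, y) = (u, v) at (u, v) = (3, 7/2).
E = 2;  F = 3;  G = 10

Partials: r_u = (1, 0, 1), r_v = (0, 1, 3). As functions of (u, v):
  E = r_u · r_u = 2,
  F = r_u · r_v = 3,
  G = r_v · r_v = 10.
Evaluating at (u, v) = (3, 7/2): E = 2, F = 3, G = 10.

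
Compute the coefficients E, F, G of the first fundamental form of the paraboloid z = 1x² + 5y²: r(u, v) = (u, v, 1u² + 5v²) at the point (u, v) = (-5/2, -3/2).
E = 26;  F = 75;  G = 226

Partials: r_u = (1, 0, 2*u), r_v = (0, 1, 10*v). As functions of (u, v):
  E = r_u · r_u = 4*u^2 + 1,
  F = r_u · r_v = 20*u*v,
  G = r_v · r_v = 100*v^2 + 1.
Evaluating at (u, v) = (-5/2, -3/2): E = 26, F = 75, G = 226.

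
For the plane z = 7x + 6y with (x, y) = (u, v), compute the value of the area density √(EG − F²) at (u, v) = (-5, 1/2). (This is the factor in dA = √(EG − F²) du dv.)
√(EG − F²)|_{(-5, 1/2)} = sqrt(86)

E = 50, F = 42, G = 37, so EG − F² = 86. Taking the positive square root: √(EG − F²) = sqrt(86). At (u, v) = (-5, 1/2): sqrt(86).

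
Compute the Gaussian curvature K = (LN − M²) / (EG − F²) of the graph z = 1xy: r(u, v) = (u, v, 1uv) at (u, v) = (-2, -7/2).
K = -16/4761

Coefficients of the first fundamental form: E = v^2 + 1, F = u*v, G = u^2 + 1.
Coefficients of the second fundamental form: L = 0, M = 1/sqrt(u^2 + v^2 + 1), N = 0.
Assemble K = (LN − M²)/(EG − F²) = 1/((u^2*v^2 - (u^2 + 1)*(v^2 + 1))*(u^2 + v^2 + 1)). At (u, v) = (-2, -7/2): K = -16/4761.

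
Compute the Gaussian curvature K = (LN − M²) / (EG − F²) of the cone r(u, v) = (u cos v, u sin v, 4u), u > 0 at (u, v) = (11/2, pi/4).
K = 0

Coefficients of the first fundamental form: E = 17, F = 0, G = u^2.
Coefficients of the second fundamental form: L = 0, M = 0, N = 4*sqrt(17)*u^2/(17*Abs(u)).
Assemble K = (LN − M²)/(EG − F²) = 0. At (u, v) = (11/2, pi/4): K = 0.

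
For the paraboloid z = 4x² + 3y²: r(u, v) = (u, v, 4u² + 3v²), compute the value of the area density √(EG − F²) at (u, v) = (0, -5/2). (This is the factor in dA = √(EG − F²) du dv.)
√(EG − F²)|_{(0, -5/2)} = sqrt(226)

E = 64*u^2 + 1, F = 48*u*v, G = 36*v^2 + 1, so EG − F² = 64*u^2 + 36*v^2 + 1. Taking the positive square root: √(EG − F²) = sqrt(64*u^2 + 36*v^2 + 1). At (u, v) = (0, -5/2): sqrt(226).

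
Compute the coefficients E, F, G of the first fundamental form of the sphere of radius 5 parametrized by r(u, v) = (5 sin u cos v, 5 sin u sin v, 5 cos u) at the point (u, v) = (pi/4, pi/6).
E = 25;  F = 0;  G = 25/2

Partials: r_u = (5*cos(u)*cos(v), 5*sin(v)*cos(u), -5*sin(u)), r_v = (-5*sin(u)*sin(v), 5*sin(u)*cos(v), 0). As functions of (u, v):
  E = r_u · r_u = 25,
  F = r_u · r_v = 0,
  G = r_v · r_v = 25*sin(u)^2.
Evaluating at (u, v) = (pi/4, pi/6): E = 25, F = 0, G = 25/2.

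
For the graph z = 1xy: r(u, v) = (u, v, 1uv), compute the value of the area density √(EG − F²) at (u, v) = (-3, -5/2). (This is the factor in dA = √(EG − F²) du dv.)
√(EG − F²)|_{(-3, -5/2)} = sqrt(65)/2

E = v^2 + 1, F = u*v, G = u^2 + 1, so EG − F² = u^2 + v^2 + 1. Taking the positive square root: √(EG − F²) = sqrt(u^2 + v^2 + 1). At (u, v) = (-3, -5/2): sqrt(65)/2.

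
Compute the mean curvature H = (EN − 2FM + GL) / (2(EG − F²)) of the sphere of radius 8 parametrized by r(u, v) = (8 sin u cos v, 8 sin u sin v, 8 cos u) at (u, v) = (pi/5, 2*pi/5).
H = -1/8

With E = 64, F = 0, G = 64*sin(u)^2, L = -8*sin(u)/Abs(sin(u)), M = 0, N = -8*sin(u)^3/Abs(sin(u)), assemble
  H = (EN − 2FM + GL) / (2(EG − F²)) = -sin(u)/(8*Abs(sin(u))).
At (u, v) = (pi/5, 2*pi/5): H = -1/8.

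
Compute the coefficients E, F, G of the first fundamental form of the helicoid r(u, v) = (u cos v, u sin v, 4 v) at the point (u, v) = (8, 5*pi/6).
E = 1;  F = 0;  G = 80

Partials: r_u = (cos(v), sin(v), 0), r_v = (-u*sin(v), u*cos(v), 4). As functions of (u, v):
  E = r_u · r_u = 1,
  F = r_u · r_v = 0,
  G = r_v · r_v = u^2 + 16.
Evaluating at (u, v) = (8, 5*pi/6): E = 1, F = 0, G = 80.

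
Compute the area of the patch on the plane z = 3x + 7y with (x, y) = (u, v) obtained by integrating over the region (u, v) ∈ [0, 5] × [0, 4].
Area = 20*sqrt(59)

Area = ∫∫ √(EG − F²) du dv with √(EG − F²) = sqrt(59). Integrating over [0, 5] × [0, 4] gives 20*sqrt(59).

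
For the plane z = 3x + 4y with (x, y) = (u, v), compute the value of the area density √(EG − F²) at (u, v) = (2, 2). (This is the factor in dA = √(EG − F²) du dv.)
√(EG − F²)|_{(2, 2)} = sqrt(26)

E = 10, F = 12, G = 17, so EG − F² = 26. Taking the positive square root: √(EG − F²) = sqrt(26). At (u, v) = (2, 2): sqrt(26).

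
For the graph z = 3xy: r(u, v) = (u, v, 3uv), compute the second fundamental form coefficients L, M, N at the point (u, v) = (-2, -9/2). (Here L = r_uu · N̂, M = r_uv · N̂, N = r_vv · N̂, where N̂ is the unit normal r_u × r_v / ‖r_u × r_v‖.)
L = 0;  M = 6*sqrt(877)/877;  N = 0

Compute the unit normal N̂(u, v) = (-3*v/sqrt(9*u^2 + 9*v^2 + 1), -3*u/sqrt(9*u^2 + 9*v^2 + 1), 1/sqrt(9*u^2 + 9*v^2 + 1)), and the second partials r_uu, r_uv, r_vv. Take dot products:
  L(u, v) = r_uu · N̂ = 0,
  M(u, v) = r_uv · N̂ = 3/sqrt(9*u^2 + 9*v^2 + 1),
  N(u, v) = r_vv · N̂ = 0.
Evaluating at (u, v) = (-2, -9/2):
  L = 0, M = 6*sqrt(877)/877, N = 0.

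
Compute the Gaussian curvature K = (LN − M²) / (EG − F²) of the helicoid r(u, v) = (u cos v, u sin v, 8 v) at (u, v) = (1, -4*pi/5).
K = -64/4225

Coefficients of the first fundamental form: E = 1, F = 0, G = u^2 + 64.
Coefficients of the second fundamental form: L = 0, M = -8/sqrt(u^2 + 64), N = 0.
Assemble K = (LN − M²)/(EG − F²) = -64/(u^2 + 64)^2. At (u, v) = (1, -4*pi/5): K = -64/4225.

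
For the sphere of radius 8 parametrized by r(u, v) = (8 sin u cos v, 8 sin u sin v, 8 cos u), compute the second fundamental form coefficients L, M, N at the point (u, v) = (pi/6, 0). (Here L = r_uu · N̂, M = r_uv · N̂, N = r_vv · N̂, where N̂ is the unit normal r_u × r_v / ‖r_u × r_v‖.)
L = -8;  M = 0;  N = -2

Compute the unit normal N̂(u, v) = (sin(u)^2*cos(v)/Abs(sin(u)), sin(u)^2*sin(v)/Abs(sin(u)), sin(2*u)/(2*Abs(sin(u)))), and the second partials r_uu, r_uv, r_vv. Take dot products:
  L(u, v) = r_uu · N̂ = -8*sin(u)/Abs(sin(u)),
  M(u, v) = r_uv · N̂ = 0,
  N(u, v) = r_vv · N̂ = -8*sin(u)^3/Abs(sin(u)).
Evaluating at (u, v) = (pi/6, 0):
  L = -8, M = 0, N = -2.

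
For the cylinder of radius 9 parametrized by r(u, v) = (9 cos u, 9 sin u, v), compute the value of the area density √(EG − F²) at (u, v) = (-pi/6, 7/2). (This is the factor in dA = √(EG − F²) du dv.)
√(EG − F²)|_{(-pi/6, 7/2)} = 9

E = 81, F = 0, G = 1, so EG − F² = 81. Taking the positive square root: √(EG − F²) = 9. At (u, v) = (-pi/6, 7/2): 9.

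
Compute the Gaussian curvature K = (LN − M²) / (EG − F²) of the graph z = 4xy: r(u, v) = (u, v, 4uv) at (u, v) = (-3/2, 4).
K = -16/85849

Coefficients of the first fundamental form: E = 16*v^2 + 1, F = 16*u*v, G = 16*u^2 + 1.
Coefficients of the second fundamental form: L = 0, M = 4/sqrt(16*u^2 + 16*v^2 + 1), N = 0.
Assemble K = (LN − M²)/(EG − F²) = -16/(256*u^4 + 512*u^2*v^2 + 32*u^2 + 256*v^4 + 32*v^2 + 1). At (u, v) = (-3/2, 4): K = -16/85849.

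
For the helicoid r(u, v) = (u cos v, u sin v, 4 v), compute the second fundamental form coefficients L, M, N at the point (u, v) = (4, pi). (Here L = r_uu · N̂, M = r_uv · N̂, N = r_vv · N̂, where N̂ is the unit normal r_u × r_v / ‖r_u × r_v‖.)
L = 0;  M = -sqrt(2)/2;  N = 0

Compute the unit normal N̂(u, v) = (4*sin(v)/sqrt(u^2 + 16), -4*cos(v)/sqrt(u^2 + 16), u/sqrt(u^2 + 16)), and the second partials r_uu, r_uv, r_vv. Take dot products:
  L(u, v) = r_uu · N̂ = 0,
  M(u, v) = r_uv · N̂ = -4/sqrt(u^2 + 16),
  N(u, v) = r_vv · N̂ = 0.
Evaluating at (u, v) = (4, pi):
  L = 0, M = -sqrt(2)/2, N = 0.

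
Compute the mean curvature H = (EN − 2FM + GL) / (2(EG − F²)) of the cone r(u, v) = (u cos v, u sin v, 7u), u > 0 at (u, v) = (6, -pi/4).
H = 7*sqrt(2)/120

With E = 50, F = 0, G = u^2, L = 0, M = 0, N = 7*sqrt(2)*u^2/(10*Abs(u)), assemble
  H = (EN − 2FM + GL) / (2(EG − F²)) = 7*sqrt(2)/(20*Abs(u)).
At (u, v) = (6, -pi/4): H = 7*sqrt(2)/120.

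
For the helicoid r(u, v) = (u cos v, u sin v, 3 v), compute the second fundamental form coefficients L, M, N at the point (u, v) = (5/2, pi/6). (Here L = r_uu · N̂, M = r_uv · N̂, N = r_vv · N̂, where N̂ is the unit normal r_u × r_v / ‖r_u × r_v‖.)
L = 0;  M = -6*sqrt(61)/61;  N = 0

Compute the unit normal N̂(u, v) = (3*sin(v)/sqrt(u^2 + 9), -3*cos(v)/sqrt(u^2 + 9), u/sqrt(u^2 + 9)), and the second partials r_uu, r_uv, r_vv. Take dot products:
  L(u, v) = r_uu · N̂ = 0,
  M(u, v) = r_uv · N̂ = -3/sqrt(u^2 + 9),
  N(u, v) = r_vv · N̂ = 0.
Evaluating at (u, v) = (5/2, pi/6):
  L = 0, M = -6*sqrt(61)/61, N = 0.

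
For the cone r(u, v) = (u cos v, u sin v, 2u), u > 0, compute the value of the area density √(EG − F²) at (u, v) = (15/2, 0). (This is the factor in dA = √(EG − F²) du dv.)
√(EG − F²)|_{(15/2, 0)} = 15*sqrt(5)/2

E = 5, F = 0, G = u^2, so EG − F² = 5*u^2. Taking the positive square root: √(EG − F²) = sqrt(5)*Abs(u). At (u, v) = (15/2, 0): 15*sqrt(5)/2.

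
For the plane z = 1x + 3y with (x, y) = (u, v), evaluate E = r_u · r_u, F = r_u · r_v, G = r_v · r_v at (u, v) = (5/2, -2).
E = 2;  F = 3;  G = 10

Partials: r_u = (1, 0, 1), r_v = (0, 1, 3). As functions of (u, v):
  E = r_u · r_u = 2,
  F = r_u · r_v = 3,
  G = r_v · r_v = 10.
Evaluating at (u, v) = (5/2, -2): E = 2, F = 3, G = 10.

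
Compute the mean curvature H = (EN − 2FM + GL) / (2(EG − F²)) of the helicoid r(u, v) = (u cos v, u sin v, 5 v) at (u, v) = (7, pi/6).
H = 0

With E = 1, F = 0, G = u^2 + 25, L = 0, M = -5/sqrt(u^2 + 25), N = 0, assemble
  H = (EN − 2FM + GL) / (2(EG − F²)) = 0.
At (u, v) = (7, pi/6): H = 0.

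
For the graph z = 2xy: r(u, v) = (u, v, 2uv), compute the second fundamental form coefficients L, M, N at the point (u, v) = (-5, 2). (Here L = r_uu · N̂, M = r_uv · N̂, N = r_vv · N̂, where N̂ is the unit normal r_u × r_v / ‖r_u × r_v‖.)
L = 0;  M = 2*sqrt(13)/39;  N = 0

Compute the unit normal N̂(u, v) = (-2*v/sqrt(4*u^2 + 4*v^2 + 1), -2*u/sqrt(4*u^2 + 4*v^2 + 1), 1/sqrt(4*u^2 + 4*v^2 + 1)), and the second partials r_uu, r_uv, r_vv. Take dot products:
  L(u, v) = r_uu · N̂ = 0,
  M(u, v) = r_uv · N̂ = 2/sqrt(4*u^2 + 4*v^2 + 1),
  N(u, v) = r_vv · N̂ = 0.
Evaluating at (u, v) = (-5, 2):
  L = 0, M = 2*sqrt(13)/39, N = 0.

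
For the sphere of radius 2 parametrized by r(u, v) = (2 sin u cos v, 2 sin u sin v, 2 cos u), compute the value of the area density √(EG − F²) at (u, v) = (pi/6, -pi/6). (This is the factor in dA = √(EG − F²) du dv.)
√(EG − F²)|_{(pi/6, -pi/6)} = 2

E = 4, F = 0, G = 4*sin(u)^2, so EG − F² = 16*sin(u)^2. Taking the positive square root: √(EG − F²) = 4*Abs(sin(u)). At (u, v) = (pi/6, -pi/6): 2.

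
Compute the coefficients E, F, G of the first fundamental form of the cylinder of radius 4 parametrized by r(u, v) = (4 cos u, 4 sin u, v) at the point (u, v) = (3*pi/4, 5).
E = 16;  F = 0;  G = 1

Partials: r_u = (-4*sin(u), 4*cos(u), 0), r_v = (0, 0, 1). As functions of (u, v):
  E = r_u · r_u = 16,
  F = r_u · r_v = 0,
  G = r_v · r_v = 1.
Evaluating at (u, v) = (3*pi/4, 5): E = 16, F = 0, G = 1.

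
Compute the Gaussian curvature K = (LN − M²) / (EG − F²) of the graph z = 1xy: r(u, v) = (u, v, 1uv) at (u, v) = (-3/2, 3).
K = -16/2401

Coefficients of the first fundamental form: E = v^2 + 1, F = u*v, G = u^2 + 1.
Coefficients of the second fundamental form: L = 0, M = 1/sqrt(u^2 + v^2 + 1), N = 0.
Assemble K = (LN − M²)/(EG − F²) = 1/((u^2*v^2 - (u^2 + 1)*(v^2 + 1))*(u^2 + v^2 + 1)). At (u, v) = (-3/2, 3): K = -16/2401.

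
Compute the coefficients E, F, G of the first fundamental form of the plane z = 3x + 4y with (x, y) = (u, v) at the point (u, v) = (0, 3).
E = 10;  F = 12;  G = 17

Partials: r_u = (1, 0, 3), r_v = (0, 1, 4). As functions of (u, v):
  E = r_u · r_u = 10,
  F = r_u · r_v = 12,
  G = r_v · r_v = 17.
Evaluating at (u, v) = (0, 3): E = 10, F = 12, G = 17.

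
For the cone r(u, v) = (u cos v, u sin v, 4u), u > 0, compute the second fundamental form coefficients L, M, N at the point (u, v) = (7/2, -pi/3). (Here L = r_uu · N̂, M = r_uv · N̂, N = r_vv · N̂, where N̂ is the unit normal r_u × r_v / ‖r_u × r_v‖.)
L = 0;  M = 0;  N = 14*sqrt(17)/17

Compute the unit normal N̂(u, v) = (-4*sqrt(17)*u*cos(v)/(17*Abs(u)), -4*sqrt(17)*u*sin(v)/(17*Abs(u)), sqrt(17)*u/(17*Abs(u))), and the second partials r_uu, r_uv, r_vv. Take dot products:
  L(u, v) = r_uu · N̂ = 0,
  M(u, v) = r_uv · N̂ = 0,
  N(u, v) = r_vv · N̂ = 4*sqrt(17)*u^2/(17*Abs(u)).
Evaluating at (u, v) = (7/2, -pi/3):
  L = 0, M = 0, N = 14*sqrt(17)/17.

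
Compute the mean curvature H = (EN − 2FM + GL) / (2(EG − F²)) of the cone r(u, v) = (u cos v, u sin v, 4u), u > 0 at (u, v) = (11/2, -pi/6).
H = 4*sqrt(17)/187

With E = 17, F = 0, G = u^2, L = 0, M = 0, N = 4*sqrt(17)*u^2/(17*Abs(u)), assemble
  H = (EN − 2FM + GL) / (2(EG − F²)) = 2*sqrt(17)/(17*Abs(u)).
At (u, v) = (11/2, -pi/6): H = 4*sqrt(17)/187.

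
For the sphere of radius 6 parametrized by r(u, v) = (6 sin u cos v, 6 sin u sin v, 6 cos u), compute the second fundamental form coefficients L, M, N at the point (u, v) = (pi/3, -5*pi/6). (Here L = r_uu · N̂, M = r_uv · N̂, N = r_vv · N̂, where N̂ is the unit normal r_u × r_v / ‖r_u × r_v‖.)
L = -6;  M = 0;  N = -9/2

Compute the unit normal N̂(u, v) = (sin(u)^2*cos(v)/Abs(sin(u)), sin(u)^2*sin(v)/Abs(sin(u)), sin(2*u)/(2*Abs(sin(u)))), and the second partials r_uu, r_uv, r_vv. Take dot products:
  L(u, v) = r_uu · N̂ = -6*sin(u)/Abs(sin(u)),
  M(u, v) = r_uv · N̂ = 0,
  N(u, v) = r_vv · N̂ = -6*sin(u)^3/Abs(sin(u)).
Evaluating at (u, v) = (pi/3, -5*pi/6):
  L = -6, M = 0, N = -9/2.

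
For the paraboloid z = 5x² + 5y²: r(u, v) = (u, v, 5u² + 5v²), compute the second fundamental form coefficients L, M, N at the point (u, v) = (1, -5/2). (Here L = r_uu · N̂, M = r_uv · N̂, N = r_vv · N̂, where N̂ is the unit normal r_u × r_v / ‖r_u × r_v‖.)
L = 5*sqrt(6)/33;  M = 0;  N = 5*sqrt(6)/33

Compute the unit normal N̂(u, v) = (-10*u/sqrt(100*u^2 + 100*v^2 + 1), -10*v/sqrt(100*u^2 + 100*v^2 + 1), 1/sqrt(100*u^2 + 100*v^2 + 1)), and the second partials r_uu, r_uv, r_vv. Take dot products:
  L(u, v) = r_uu · N̂ = 10/sqrt(100*u^2 + 100*v^2 + 1),
  M(u, v) = r_uv · N̂ = 0,
  N(u, v) = r_vv · N̂ = 10/sqrt(100*u^2 + 100*v^2 + 1).
Evaluating at (u, v) = (1, -5/2):
  L = 5*sqrt(6)/33, M = 0, N = 5*sqrt(6)/33.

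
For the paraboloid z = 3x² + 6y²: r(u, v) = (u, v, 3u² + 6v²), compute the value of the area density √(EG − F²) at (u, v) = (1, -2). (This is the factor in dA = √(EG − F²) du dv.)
√(EG − F²)|_{(1, -2)} = sqrt(613)

E = 36*u^2 + 1, F = 72*u*v, G = 144*v^2 + 1, so EG − F² = 36*u^2 + 144*v^2 + 1. Taking the positive square root: √(EG − F²) = sqrt(36*u^2 + 144*v^2 + 1). At (u, v) = (1, -2): sqrt(613).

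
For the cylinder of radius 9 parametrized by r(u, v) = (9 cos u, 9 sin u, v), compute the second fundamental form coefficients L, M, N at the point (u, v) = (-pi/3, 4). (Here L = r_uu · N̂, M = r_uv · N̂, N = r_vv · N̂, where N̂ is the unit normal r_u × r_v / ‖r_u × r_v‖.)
L = -9;  M = 0;  N = 0

Compute the unit normal N̂(u, v) = (cos(u), sin(u), 0), and the second partials r_uu, r_uv, r_vv. Take dot products:
  L(u, v) = r_uu · N̂ = -9,
  M(u, v) = r_uv · N̂ = 0,
  N(u, v) = r_vv · N̂ = 0.
Evaluating at (u, v) = (-pi/3, 4):
  L = -9, M = 0, N = 0.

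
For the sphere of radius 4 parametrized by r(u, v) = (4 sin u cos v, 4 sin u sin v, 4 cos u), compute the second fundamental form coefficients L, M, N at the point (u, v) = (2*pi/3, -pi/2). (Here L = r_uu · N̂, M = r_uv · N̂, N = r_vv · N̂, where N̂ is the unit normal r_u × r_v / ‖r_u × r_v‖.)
L = -4;  M = 0;  N = -3

Compute the unit normal N̂(u, v) = (sin(u)^2*cos(v)/Abs(sin(u)), sin(u)^2*sin(v)/Abs(sin(u)), sin(2*u)/(2*Abs(sin(u)))), and the second partials r_uu, r_uv, r_vv. Take dot products:
  L(u, v) = r_uu · N̂ = -4*sin(u)/Abs(sin(u)),
  M(u, v) = r_uv · N̂ = 0,
  N(u, v) = r_vv · N̂ = -4*sin(u)^3/Abs(sin(u)).
Evaluating at (u, v) = (2*pi/3, -pi/2):
  L = -4, M = 0, N = -3.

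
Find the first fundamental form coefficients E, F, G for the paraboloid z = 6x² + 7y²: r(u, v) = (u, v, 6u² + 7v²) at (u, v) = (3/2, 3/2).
E = 325;  F = 378;  G = 442

Partials: r_u = (1, 0, 12*u), r_v = (0, 1, 14*v). As functions of (u, v):
  E = r_u · r_u = 144*u^2 + 1,
  F = r_u · r_v = 168*u*v,
  G = r_v · r_v = 196*v^2 + 1.
Evaluating at (u, v) = (3/2, 3/2): E = 325, F = 378, G = 442.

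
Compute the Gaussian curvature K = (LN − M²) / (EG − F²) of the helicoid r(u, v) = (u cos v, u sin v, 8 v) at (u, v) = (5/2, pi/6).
K = -1024/78961

Coefficients of the first fundamental form: E = 1, F = 0, G = u^2 + 64.
Coefficients of the second fundamental form: L = 0, M = -8/sqrt(u^2 + 64), N = 0.
Assemble K = (LN − M²)/(EG − F²) = -64/(u^2 + 64)^2. At (u, v) = (5/2, pi/6): K = -1024/78961.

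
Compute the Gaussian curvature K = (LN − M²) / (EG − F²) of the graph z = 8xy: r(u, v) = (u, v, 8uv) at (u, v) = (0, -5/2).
K = -64/160801

Coefficients of the first fundamental form: E = 64*v^2 + 1, F = 64*u*v, G = 64*u^2 + 1.
Coefficients of the second fundamental form: L = 0, M = 8/sqrt(64*u^2 + 64*v^2 + 1), N = 0.
Assemble K = (LN − M²)/(EG − F²) = -64/(4096*u^4 + 8192*u^2*v^2 + 128*u^2 + 4096*v^4 + 128*v^2 + 1). At (u, v) = (0, -5/2): K = -64/160801.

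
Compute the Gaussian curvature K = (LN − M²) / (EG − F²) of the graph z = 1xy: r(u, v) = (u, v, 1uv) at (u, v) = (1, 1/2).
K = -16/81

Coefficients of the first fundamental form: E = v^2 + 1, F = u*v, G = u^2 + 1.
Coefficients of the second fundamental form: L = 0, M = 1/sqrt(u^2 + v^2 + 1), N = 0.
Assemble K = (LN − M²)/(EG − F²) = 1/((u^2*v^2 - (u^2 + 1)*(v^2 + 1))*(u^2 + v^2 + 1)). At (u, v) = (1, 1/2): K = -16/81.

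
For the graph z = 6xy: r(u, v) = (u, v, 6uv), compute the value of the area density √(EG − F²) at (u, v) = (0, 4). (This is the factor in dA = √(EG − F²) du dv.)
√(EG − F²)|_{(0, 4)} = sqrt(577)

E = 36*v^2 + 1, F = 36*u*v, G = 36*u^2 + 1, so EG − F² = 36*u^2 + 36*v^2 + 1. Taking the positive square root: √(EG − F²) = sqrt(36*u^2 + 36*v^2 + 1). At (u, v) = (0, 4): sqrt(577).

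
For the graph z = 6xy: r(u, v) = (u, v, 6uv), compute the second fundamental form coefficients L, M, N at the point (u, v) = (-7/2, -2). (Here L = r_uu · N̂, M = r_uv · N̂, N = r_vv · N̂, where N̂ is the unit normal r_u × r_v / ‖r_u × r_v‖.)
L = 0;  M = 3*sqrt(586)/293;  N = 0

Compute the unit normal N̂(u, v) = (-6*v/sqrt(36*u^2 + 36*v^2 + 1), -6*u/sqrt(36*u^2 + 36*v^2 + 1), 1/sqrt(36*u^2 + 36*v^2 + 1)), and the second partials r_uu, r_uv, r_vv. Take dot products:
  L(u, v) = r_uu · N̂ = 0,
  M(u, v) = r_uv · N̂ = 6/sqrt(36*u^2 + 36*v^2 + 1),
  N(u, v) = r_vv · N̂ = 0.
Evaluating at (u, v) = (-7/2, -2):
  L = 0, M = 3*sqrt(586)/293, N = 0.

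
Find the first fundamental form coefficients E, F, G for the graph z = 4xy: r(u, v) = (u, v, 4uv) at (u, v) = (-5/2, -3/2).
E = 37;  F = 60;  G = 101

Partials: r_u = (1, 0, 4*v), r_v = (0, 1, 4*u). As functions of (u, v):
  E = r_u · r_u = 16*v^2 + 1,
  F = r_u · r_v = 16*u*v,
  G = r_v · r_v = 16*u^2 + 1.
Evaluating at (u, v) = (-5/2, -3/2): E = 37, F = 60, G = 101.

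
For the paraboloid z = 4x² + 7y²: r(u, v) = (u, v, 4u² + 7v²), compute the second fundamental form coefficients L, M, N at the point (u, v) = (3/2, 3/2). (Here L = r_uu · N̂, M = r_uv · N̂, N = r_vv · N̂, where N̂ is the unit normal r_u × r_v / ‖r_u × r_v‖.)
L = 4*sqrt(586)/293;  M = 0;  N = 7*sqrt(586)/293

Compute the unit normal N̂(u, v) = (-8*u/sqrt(64*u^2 + 196*v^2 + 1), -14*v/sqrt(64*u^2 + 196*v^2 + 1), 1/sqrt(64*u^2 + 196*v^2 + 1)), and the second partials r_uu, r_uv, r_vv. Take dot products:
  L(u, v) = r_uu · N̂ = 8/sqrt(64*u^2 + 196*v^2 + 1),
  M(u, v) = r_uv · N̂ = 0,
  N(u, v) = r_vv · N̂ = 14/sqrt(64*u^2 + 196*v^2 + 1).
Evaluating at (u, v) = (3/2, 3/2):
  L = 4*sqrt(586)/293, M = 0, N = 7*sqrt(586)/293.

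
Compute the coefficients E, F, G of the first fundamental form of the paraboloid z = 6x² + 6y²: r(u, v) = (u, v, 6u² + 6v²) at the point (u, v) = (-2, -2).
E = 577;  F = 576;  G = 577

Partials: r_u = (1, 0, 12*u), r_v = (0, 1, 12*v). As functions of (u, v):
  E = r_u · r_u = 144*u^2 + 1,
  F = r_u · r_v = 144*u*v,
  G = r_v · r_v = 144*v^2 + 1.
Evaluating at (u, v) = (-2, -2): E = 577, F = 576, G = 577.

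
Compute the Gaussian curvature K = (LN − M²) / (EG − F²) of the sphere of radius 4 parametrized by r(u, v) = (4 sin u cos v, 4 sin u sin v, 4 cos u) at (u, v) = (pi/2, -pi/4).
K = 1/16

Coefficients of the first fundamental form: E = 16, F = 0, G = 16*sin(u)^2.
Coefficients of the second fundamental form: L = -4*sin(u)/Abs(sin(u)), M = 0, N = -4*sin(u)^3/Abs(sin(u)).
Assemble K = (LN − M²)/(EG − F²) = 1/16. At (u, v) = (pi/2, -pi/4): K = 1/16.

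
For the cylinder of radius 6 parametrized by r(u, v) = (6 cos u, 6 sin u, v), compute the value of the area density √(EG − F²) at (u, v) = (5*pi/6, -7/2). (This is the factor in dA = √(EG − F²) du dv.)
√(EG − F²)|_{(5*pi/6, -7/2)} = 6

E = 36, F = 0, G = 1, so EG − F² = 36. Taking the positive square root: √(EG − F²) = 6. At (u, v) = (5*pi/6, -7/2): 6.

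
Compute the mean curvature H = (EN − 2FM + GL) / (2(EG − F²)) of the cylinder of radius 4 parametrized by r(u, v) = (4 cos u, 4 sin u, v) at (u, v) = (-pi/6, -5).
H = -1/8

With E = 16, F = 0, G = 1, L = -4, M = 0, N = 0, assemble
  H = (EN − 2FM + GL) / (2(EG − F²)) = -1/8.
At (u, v) = (-pi/6, -5): H = -1/8.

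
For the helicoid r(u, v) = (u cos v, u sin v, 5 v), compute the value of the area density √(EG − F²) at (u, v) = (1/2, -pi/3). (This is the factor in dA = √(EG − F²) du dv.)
√(EG − F²)|_{(1/2, -pi/3)} = sqrt(101)/2

E = 1, F = 0, G = u^2 + 25, so EG − F² = u^2 + 25. Taking the positive square root: √(EG − F²) = sqrt(u^2 + 25). At (u, v) = (1/2, -pi/3): sqrt(101)/2.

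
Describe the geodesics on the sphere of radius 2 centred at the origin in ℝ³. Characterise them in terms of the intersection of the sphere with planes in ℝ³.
Geodesics on the sphere of radius 2 are great circles — circles of radius 2 obtained as the intersection of the sphere with planes through the origin (the centre of the sphere).

A curve α(t) of nonzero constant speed on the sphere of radius 2 is a geodesic iff its acceleration α̈ is everywhere normal to the surface, i.e. parallel to the radial vector α(t). Then d/dt(α × α̇) = α̇ × α̇ + α × α̈ = 0, so α × α̇ is a constant vector n ≠ 0 and α(t) · n = 0 for all t: α lies in the plane through the origin with normal n. The intersection of that plane with the sphere is a circle of radius 2 (a great circle). Conversely, a great circle traversed at constant speed has centripetal acceleration pointing at the origin, hence normal to the sphere, so every great circle is a geodesic.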